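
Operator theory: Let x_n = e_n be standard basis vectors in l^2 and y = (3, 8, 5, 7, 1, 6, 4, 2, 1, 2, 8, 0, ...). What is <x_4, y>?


x_4 = e_4 is the standard basis vector with 1 in position 4.
<x_4, y> = y_4 = 7
As n -> infinity, <x_n, y> -> 0, confirming weak convergence of (x_n) to 0.

7


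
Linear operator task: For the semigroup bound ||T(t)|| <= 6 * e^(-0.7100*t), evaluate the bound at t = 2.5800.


||T(2.5800)|| <= 6 * exp(-0.7100 * 2.5800)
= 6 * exp(-1.8318)
= 6 * 0.1601
= 0.9608

0.9608


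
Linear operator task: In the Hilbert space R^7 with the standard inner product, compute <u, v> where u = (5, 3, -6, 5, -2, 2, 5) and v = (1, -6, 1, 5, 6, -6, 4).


Computing the standard inner product <u, v> = sum u_i * v_i
= 5*1 + 3*-6 + -6*1 + 5*5 + -2*6 + 2*-6 + 5*4
= 5 + -18 + -6 + 25 + -12 + -12 + 20
= 2

2


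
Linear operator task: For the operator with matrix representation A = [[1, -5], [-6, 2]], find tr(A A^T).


trace(A * A^T) = sum of squares of all entries
= 1^2 + (-5)^2 + (-6)^2 + 2^2
= 1 + 25 + 36 + 4
= 66

66


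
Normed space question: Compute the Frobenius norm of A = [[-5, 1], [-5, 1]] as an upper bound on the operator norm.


||A||_F^2 = sum a_ij^2
= (-5)^2 + 1^2 + (-5)^2 + 1^2
= 25 + 1 + 25 + 1 = 52
||A||_F = sqrt(52) = 7.2111

7.2111


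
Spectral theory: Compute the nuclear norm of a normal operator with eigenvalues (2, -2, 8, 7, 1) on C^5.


For a normal operator, singular values equal |eigenvalues|.
Trace norm = sum |lambda_i| = 2 + 2 + 8 + 7 + 1
= 20

20


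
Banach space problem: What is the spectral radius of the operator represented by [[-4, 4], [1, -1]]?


For a 2x2 matrix, eigenvalues satisfy lambda^2 - (trace)*lambda + det = 0
trace = -4 + -1 = -5
det = -4*-1 - 4*1 = 0
discriminant = (-5)^2 - 4*(0) = 25
spectral radius = max |eigenvalue| = 5.0000

5.0000


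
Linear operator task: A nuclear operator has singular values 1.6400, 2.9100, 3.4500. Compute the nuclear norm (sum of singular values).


The nuclear norm is the sum of all singular values.
||T||_1 = 1.6400 + 2.9100 + 3.4500
= 8.0000

8.0000


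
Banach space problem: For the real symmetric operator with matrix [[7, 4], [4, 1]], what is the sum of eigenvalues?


For a self-adjoint (symmetric) matrix, the eigenvalues are real.
The sum of eigenvalues equals the trace of the matrix.
trace = 7 + 1 = 8

8


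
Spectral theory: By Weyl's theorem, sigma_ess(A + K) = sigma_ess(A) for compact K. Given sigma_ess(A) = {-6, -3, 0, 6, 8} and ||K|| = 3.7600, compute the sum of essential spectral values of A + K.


By Weyl's theorem, the essential spectrum is invariant under compact perturbations.
sigma_ess(A + K) = sigma_ess(A) = {-6, -3, 0, 6, 8}
Sum = -6 + -3 + 0 + 6 + 8 = 5

5


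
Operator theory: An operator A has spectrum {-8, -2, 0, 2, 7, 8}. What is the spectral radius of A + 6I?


Spectrum of A + 6I = {-2, 4, 6, 8, 13, 14}
Spectral radius = max |lambda| over the shifted spectrum
= max(2, 4, 6, 8, 13, 14) = 14

14


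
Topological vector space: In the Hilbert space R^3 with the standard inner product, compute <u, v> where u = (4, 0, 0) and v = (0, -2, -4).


Computing the standard inner product <u, v> = sum u_i * v_i
= 4*0 + 0*-2 + 0*-4
= 0 + 0 + 0
= 0

0


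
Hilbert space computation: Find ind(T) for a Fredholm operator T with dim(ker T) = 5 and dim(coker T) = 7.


The Fredholm index is defined as ind(T) = dim(ker T) - dim(coker T)
= 5 - 7
= -2

-2


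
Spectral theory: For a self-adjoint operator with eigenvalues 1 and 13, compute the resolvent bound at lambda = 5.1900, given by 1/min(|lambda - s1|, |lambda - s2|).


dist(5.1900, {1, 13}) = min(|5.1900 - 1|, |5.1900 - 13|)
= min(4.1900, 7.8100) = 4.1900
Resolvent bound = 1/4.1900 = 0.2387

0.2387


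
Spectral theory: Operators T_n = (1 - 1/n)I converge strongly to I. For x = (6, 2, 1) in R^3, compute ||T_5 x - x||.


T_5 x - x = (1 - 1/5)x - x = -x/5
||x|| = sqrt(41) = 6.4031
||T_5 x - x|| = ||x||/5 = 6.4031/5 = 1.2806

1.2806


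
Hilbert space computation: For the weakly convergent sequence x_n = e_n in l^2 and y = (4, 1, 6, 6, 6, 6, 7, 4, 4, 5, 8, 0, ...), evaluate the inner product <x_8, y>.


x_8 = e_8 is the standard basis vector with 1 in position 8.
<x_8, y> = y_8 = 4
As n -> infinity, <x_n, y> -> 0, confirming weak convergence of (x_n) to 0.

4


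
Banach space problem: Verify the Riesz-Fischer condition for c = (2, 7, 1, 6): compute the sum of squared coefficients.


sum |c_n|^2 = 2^2 + 7^2 + 1^2 + 6^2
= 4 + 49 + 1 + 36
= 90

90


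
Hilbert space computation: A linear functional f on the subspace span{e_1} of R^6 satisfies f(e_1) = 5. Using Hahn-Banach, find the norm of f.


The norm of f is given by ||f|| = sup_{||x||=1} |f(x)|.
On span{e_1}, ||e_1|| = 1, so ||f|| = |f(e_1)| / ||e_1||
= |5| / 1 = 5.0000

5.0000


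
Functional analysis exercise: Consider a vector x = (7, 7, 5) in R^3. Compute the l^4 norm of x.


The l^4 norm = (sum |x_i|^4)^(1/4)
Sum of 4th powers = 2401 + 2401 + 625 = 5427
||x||_4 = (5427)^(1/4) = 8.5830

8.5830


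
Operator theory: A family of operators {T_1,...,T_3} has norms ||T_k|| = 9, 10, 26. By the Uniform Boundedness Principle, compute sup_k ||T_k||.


By the Uniform Boundedness Principle, the supremum of norms is finite.
sup_k ||T_k|| = max(9, 10, 26) = 26

26


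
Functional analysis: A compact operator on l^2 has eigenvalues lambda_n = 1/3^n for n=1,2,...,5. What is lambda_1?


The eigenvalue formula gives lambda_1 = 1/3^1
= 1/3
= 0.3333

0.3333


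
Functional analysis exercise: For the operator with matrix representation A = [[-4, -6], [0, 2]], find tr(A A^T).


trace(A * A^T) = sum of squares of all entries
= (-4)^2 + (-6)^2 + 0^2 + 2^2
= 16 + 36 + 0 + 4
= 56

56


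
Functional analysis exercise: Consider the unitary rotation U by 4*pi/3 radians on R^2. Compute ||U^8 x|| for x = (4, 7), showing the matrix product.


U is a rotation by theta = 4*pi/3
U^8 = rotation by 8*theta = 32*pi/3 = 2*pi/3 (mod 2*pi)
cos(2*pi/3) = -0.5000, sin(2*pi/3) = 0.8660
U^8 x = (-0.5000 * 4 - 0.8660 * 7, 0.8660 * 4 + -0.5000 * 7)
= (-8.0622, -0.0359)
||U^8 x|| = sqrt((-8.0622)^2 + (-0.0359)^2) = sqrt(65.0000) = 8.0623

8.0623


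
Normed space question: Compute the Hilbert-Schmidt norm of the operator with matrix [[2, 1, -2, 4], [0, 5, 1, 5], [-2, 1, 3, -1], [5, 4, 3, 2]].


The Hilbert-Schmidt norm is sqrt(sum of squares of all entries).
Sum of squares = 2^2 + 1^2 + (-2)^2 + 4^2 + 0^2 + 5^2 + 1^2 + 5^2 + (-2)^2 + 1^2 + 3^2 + (-1)^2 + 5^2 + 4^2 + 3^2 + 2^2
= 4 + 1 + 4 + 16 + 0 + 25 + 1 + 25 + 4 + 1 + 9 + 1 + 25 + 16 + 9 + 4 = 145
||T||_HS = sqrt(145) = 12.0416

12.0416


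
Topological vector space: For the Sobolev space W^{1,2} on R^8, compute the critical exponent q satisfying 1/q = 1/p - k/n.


Using the Sobolev embedding formula: 1/q = 1/p - k/n
1/q = 1/2 - 1/8 = 3/8
q = 1/(3/8) = 8/3 = 2.6667

2.6667


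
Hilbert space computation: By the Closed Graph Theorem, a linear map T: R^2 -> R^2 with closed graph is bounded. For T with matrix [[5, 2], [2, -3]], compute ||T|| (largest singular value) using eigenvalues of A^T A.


A^T A = [[29, 4], [4, 13]]
trace(A^T A) = 42, det(A^T A) = 361
discriminant = 42^2 - 4*361 = 320
Largest eigenvalue of A^T A = (trace + sqrt(disc))/2 = 29.9443
||T|| = sqrt(29.9443) = 5.4721

5.4721


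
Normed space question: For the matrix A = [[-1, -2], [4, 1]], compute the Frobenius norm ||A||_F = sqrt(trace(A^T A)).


||A||_F^2 = sum a_ij^2
= (-1)^2 + (-2)^2 + 4^2 + 1^2
= 1 + 4 + 16 + 1 = 22
||A||_F = sqrt(22) = 4.6904

4.6904


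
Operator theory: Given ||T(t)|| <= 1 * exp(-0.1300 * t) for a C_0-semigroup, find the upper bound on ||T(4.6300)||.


||T(4.6300)|| <= 1 * exp(-0.1300 * 4.6300)
= 1 * exp(-0.6019)
= 1 * 0.5478
= 0.5478

0.5478


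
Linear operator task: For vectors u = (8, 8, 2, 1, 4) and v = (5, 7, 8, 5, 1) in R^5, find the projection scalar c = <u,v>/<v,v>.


Computing <u,v> = 8*5 + 8*7 + 2*8 + 1*5 + 4*1 = 121
Computing <v,v> = 5^2 + 7^2 + 8^2 + 5^2 + 1^2 = 164
Projection coefficient = 121/164 = 0.7378

0.7378


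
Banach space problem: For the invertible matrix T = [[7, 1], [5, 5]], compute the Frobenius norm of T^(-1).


det(T) = 7*5 - 1*5 = 30
T^(-1) = (1/30) * [[5, -1], [-5, 7]] = [[0.1667, -0.0333], [-0.1667, 0.2333]]
||T^(-1)||_F^2 = 0.1667^2 + (-0.0333)^2 + (-0.1667)^2 + 0.2333^2 = 0.1111
||T^(-1)||_F = sqrt(0.1111) = 0.3333

0.3333


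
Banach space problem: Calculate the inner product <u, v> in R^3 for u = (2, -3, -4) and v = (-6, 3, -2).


Computing the standard inner product <u, v> = sum u_i * v_i
= 2*-6 + -3*3 + -4*-2
= -12 + -9 + 8
= -13

-13


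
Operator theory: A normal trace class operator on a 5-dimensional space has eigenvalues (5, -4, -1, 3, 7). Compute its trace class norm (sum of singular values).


For a normal operator, singular values equal |eigenvalues|.
Trace norm = sum |lambda_i| = 5 + 4 + 1 + 3 + 7
= 20

20


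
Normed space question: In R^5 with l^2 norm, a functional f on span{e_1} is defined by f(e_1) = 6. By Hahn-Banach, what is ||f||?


The norm of f is given by ||f|| = sup_{||x||=1} |f(x)|.
On span{e_1}, ||e_1|| = 1, so ||f|| = |f(e_1)| / ||e_1||
= |6| / 1 = 6.0000

6.0000


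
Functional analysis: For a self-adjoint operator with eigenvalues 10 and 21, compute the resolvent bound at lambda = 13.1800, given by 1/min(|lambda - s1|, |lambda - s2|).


dist(13.1800, {10, 21}) = min(|13.1800 - 10|, |13.1800 - 21|)
= min(3.1800, 7.8200) = 3.1800
Resolvent bound = 1/3.1800 = 0.3145

0.3145


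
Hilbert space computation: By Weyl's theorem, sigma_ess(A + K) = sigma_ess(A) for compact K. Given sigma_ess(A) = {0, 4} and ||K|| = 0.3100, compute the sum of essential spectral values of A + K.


By Weyl's theorem, the essential spectrum is invariant under compact perturbations.
sigma_ess(A + K) = sigma_ess(A) = {0, 4}
Sum = 0 + 4 = 4

4


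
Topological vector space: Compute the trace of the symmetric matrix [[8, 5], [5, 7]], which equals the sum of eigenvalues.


For a self-adjoint (symmetric) matrix, the eigenvalues are real.
The sum of eigenvalues equals the trace of the matrix.
trace = 8 + 7 = 15

15


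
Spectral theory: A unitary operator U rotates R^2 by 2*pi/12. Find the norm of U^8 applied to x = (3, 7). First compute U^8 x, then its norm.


U is a rotation by theta = 2*pi/12
U^8 = rotation by 8*theta = 16*pi/12
cos(16*pi/12) = -0.5000, sin(16*pi/12) = -0.8660
U^8 x = (-0.5000 * 3 - -0.8660 * 7, -0.8660 * 3 + -0.5000 * 7)
= (4.5622, -6.0981)
||U^8 x|| = sqrt(4.5622^2 + (-6.0981)^2) = sqrt(58.0000) = 7.6158

7.6158


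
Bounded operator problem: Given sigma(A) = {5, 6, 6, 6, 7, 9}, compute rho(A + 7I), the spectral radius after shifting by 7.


Spectrum of A + 7I = {12, 13, 13, 13, 14, 16}
Spectral radius = max |lambda| over the shifted spectrum
= max(12, 13, 13, 13, 14, 16) = 16

16


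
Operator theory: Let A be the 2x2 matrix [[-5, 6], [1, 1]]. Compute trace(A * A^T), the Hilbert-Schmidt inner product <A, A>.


trace(A * A^T) = sum of squares of all entries
= (-5)^2 + 6^2 + 1^2 + 1^2
= 25 + 36 + 1 + 1
= 63

63


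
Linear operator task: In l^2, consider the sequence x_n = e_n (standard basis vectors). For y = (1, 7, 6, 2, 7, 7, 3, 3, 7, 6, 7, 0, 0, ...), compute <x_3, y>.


x_3 = e_3 is the standard basis vector with 1 in position 3.
<x_3, y> = y_3 = 6
As n -> infinity, <x_n, y> -> 0, confirming weak convergence of (x_n) to 0.

6


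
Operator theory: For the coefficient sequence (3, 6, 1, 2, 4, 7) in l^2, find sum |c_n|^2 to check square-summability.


sum |c_n|^2 = 3^2 + 6^2 + 1^2 + 2^2 + 4^2 + 7^2
= 9 + 36 + 1 + 4 + 16 + 49
= 115

115


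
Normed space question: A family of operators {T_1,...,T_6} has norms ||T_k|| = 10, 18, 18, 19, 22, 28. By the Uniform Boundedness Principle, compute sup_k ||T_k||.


By the Uniform Boundedness Principle, the supremum of norms is finite.
sup_k ||T_k|| = max(10, 18, 18, 19, 22, 28) = 28

28


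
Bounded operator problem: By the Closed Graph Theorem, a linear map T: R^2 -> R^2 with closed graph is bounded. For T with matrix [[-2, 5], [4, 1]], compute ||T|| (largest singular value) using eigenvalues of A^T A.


A^T A = [[20, -6], [-6, 26]]
trace(A^T A) = 46, det(A^T A) = 484
discriminant = 46^2 - 4*484 = 180
Largest eigenvalue of A^T A = (trace + sqrt(disc))/2 = 29.7082
||T|| = sqrt(29.7082) = 5.4505

5.4505


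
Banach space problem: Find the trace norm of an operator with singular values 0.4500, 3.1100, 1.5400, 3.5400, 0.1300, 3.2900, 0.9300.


The nuclear norm is the sum of all singular values.
||T||_1 = 0.4500 + 3.1100 + 1.5400 + 3.5400 + 0.1300 + 3.2900 + 0.9300
= 12.9900

12.9900


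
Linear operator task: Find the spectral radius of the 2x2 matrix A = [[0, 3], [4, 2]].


For a 2x2 matrix, eigenvalues satisfy lambda^2 - (trace)*lambda + det = 0
trace = 0 + 2 = 2
det = 0*2 - 3*4 = -12
discriminant = 2^2 - 4*(-12) = 52
spectral radius = max |eigenvalue| = 4.6056

4.6056


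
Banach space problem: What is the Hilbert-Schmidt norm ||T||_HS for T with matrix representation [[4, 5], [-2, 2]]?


The Hilbert-Schmidt norm is sqrt(sum of squares of all entries).
Sum of squares = 4^2 + 5^2 + (-2)^2 + 2^2
= 16 + 25 + 4 + 4 = 49
||T||_HS = sqrt(49) = 7.0000

7.0000


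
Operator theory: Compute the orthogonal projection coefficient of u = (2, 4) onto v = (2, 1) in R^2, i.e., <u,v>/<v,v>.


Computing <u,v> = 2*2 + 4*1 = 8
Computing <v,v> = 2^2 + 1^2 = 5
Projection coefficient = 8/5 = 1.6000

1.6000


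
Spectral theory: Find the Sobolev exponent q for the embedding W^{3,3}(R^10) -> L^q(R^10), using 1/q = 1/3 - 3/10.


Using the Sobolev embedding formula: 1/q = 1/p - k/n
1/q = 1/3 - 3/10 = 1/30
q = 1/(1/30) = 30

30.0000


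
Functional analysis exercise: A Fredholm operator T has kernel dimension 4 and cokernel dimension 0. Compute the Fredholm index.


The Fredholm index is defined as ind(T) = dim(ker T) - dim(coker T)
= 4 - 0
= 4

4


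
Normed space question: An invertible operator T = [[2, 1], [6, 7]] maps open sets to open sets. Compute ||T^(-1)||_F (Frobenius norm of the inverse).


det(T) = 2*7 - 1*6 = 8
T^(-1) = (1/8) * [[7, -1], [-6, 2]] = [[0.8750, -0.1250], [-0.7500, 0.2500]]
||T^(-1)||_F^2 = 0.8750^2 + (-0.1250)^2 + (-0.7500)^2 + 0.2500^2 = 1.4062
||T^(-1)||_F = sqrt(1.4062) = 1.1859

1.1859


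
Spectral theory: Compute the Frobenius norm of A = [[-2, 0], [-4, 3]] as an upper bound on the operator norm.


||A||_F^2 = sum a_ij^2
= (-2)^2 + 0^2 + (-4)^2 + 3^2
= 4 + 0 + 16 + 9 = 29
||A||_F = sqrt(29) = 5.3852

5.3852


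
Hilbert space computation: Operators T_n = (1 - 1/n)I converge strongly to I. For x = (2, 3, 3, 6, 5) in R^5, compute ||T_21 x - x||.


T_21 x - x = (1 - 1/21)x - x = -x/21
||x|| = sqrt(83) = 9.1104
||T_21 x - x|| = ||x||/21 = 9.1104/21 = 0.4338

0.4338


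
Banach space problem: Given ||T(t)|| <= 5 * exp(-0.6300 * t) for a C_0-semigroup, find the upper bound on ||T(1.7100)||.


||T(1.7100)|| <= 5 * exp(-0.6300 * 1.7100)
= 5 * exp(-1.0773)
= 5 * 0.3405
= 1.7026

1.7026


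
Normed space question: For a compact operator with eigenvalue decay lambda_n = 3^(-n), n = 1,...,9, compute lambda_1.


The eigenvalue formula gives lambda_1 = 1/3^1
= 1/3
= 0.3333

0.3333


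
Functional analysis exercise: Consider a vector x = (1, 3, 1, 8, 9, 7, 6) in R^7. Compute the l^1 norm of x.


The l^1 norm equals the sum of absolute values of all components.
||x||_1 = 1 + 3 + 1 + 8 + 9 + 7 + 6
= 35

35.0000


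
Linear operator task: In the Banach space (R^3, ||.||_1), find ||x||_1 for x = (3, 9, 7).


The l^1 norm equals the sum of absolute values of all components.
||x||_1 = 3 + 9 + 7
= 19

19.0000


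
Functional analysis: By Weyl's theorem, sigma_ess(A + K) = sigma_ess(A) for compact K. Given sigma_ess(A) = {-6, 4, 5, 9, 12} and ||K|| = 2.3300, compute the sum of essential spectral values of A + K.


By Weyl's theorem, the essential spectrum is invariant under compact perturbations.
sigma_ess(A + K) = sigma_ess(A) = {-6, 4, 5, 9, 12}
Sum = -6 + 4 + 5 + 9 + 12 = 24

24


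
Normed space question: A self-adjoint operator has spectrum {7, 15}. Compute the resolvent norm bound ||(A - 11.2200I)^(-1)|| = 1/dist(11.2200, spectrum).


dist(11.2200, {7, 15}) = min(|11.2200 - 7|, |11.2200 - 15|)
= min(4.2200, 3.7800) = 3.7800
Resolvent bound = 1/3.7800 = 0.2646

0.2646


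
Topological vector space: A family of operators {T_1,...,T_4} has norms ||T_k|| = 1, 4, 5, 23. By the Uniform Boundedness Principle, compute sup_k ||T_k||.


By the Uniform Boundedness Principle, the supremum of norms is finite.
sup_k ||T_k|| = max(1, 4, 5, 23) = 23

23


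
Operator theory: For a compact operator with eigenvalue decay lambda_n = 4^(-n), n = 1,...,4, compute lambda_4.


The eigenvalue formula gives lambda_4 = 1/4^4
= 1/256
= 0.0039

0.0039


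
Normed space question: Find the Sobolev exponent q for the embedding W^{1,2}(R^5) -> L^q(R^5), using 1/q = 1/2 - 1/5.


Using the Sobolev embedding formula: 1/q = 1/p - k/n
1/q = 1/2 - 1/5 = 3/10
q = 1/(3/10) = 10/3 = 3.3333

3.3333


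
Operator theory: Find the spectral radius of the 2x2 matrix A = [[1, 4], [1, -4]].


For a 2x2 matrix, eigenvalues satisfy lambda^2 - (trace)*lambda + det = 0
trace = 1 + -4 = -3
det = 1*-4 - 4*1 = -8
discriminant = (-3)^2 - 4*(-8) = 41
spectral radius = max |eigenvalue| = 4.7016

4.7016


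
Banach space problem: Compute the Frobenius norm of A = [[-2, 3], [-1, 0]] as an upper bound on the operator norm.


||A||_F^2 = sum a_ij^2
= (-2)^2 + 3^2 + (-1)^2 + 0^2
= 4 + 9 + 1 + 0 = 14
||A||_F = sqrt(14) = 3.7417

3.7417


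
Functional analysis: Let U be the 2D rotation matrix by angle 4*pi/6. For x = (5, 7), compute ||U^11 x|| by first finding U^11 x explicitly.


U is a rotation by theta = 4*pi/6
U^11 = rotation by 11*theta = 44*pi/6 = 8*pi/6 (mod 2*pi)
cos(8*pi/6) = -0.5000, sin(8*pi/6) = -0.8660
U^11 x = (-0.5000 * 5 - -0.8660 * 7, -0.8660 * 5 + -0.5000 * 7)
= (3.5622, -7.8301)
||U^11 x|| = sqrt(3.5622^2 + (-7.8301)^2) = sqrt(74.0000) = 8.6023

8.6023


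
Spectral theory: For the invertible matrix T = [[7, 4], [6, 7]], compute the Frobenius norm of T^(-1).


det(T) = 7*7 - 4*6 = 25
T^(-1) = (1/25) * [[7, -4], [-6, 7]] = [[0.2800, -0.1600], [-0.2400, 0.2800]]
||T^(-1)||_F^2 = 0.2800^2 + (-0.1600)^2 + (-0.2400)^2 + 0.2800^2 = 0.2400
||T^(-1)||_F = sqrt(0.2400) = 0.4899

0.4899


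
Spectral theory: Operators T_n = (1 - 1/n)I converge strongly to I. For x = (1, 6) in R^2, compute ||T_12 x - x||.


T_12 x - x = (1 - 1/12)x - x = -x/12
||x|| = sqrt(37) = 6.0828
||T_12 x - x|| = ||x||/12 = 6.0828/12 = 0.5069

0.5069


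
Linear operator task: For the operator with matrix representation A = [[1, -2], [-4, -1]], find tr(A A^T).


trace(A * A^T) = sum of squares of all entries
= 1^2 + (-2)^2 + (-4)^2 + (-1)^2
= 1 + 4 + 16 + 1
= 22

22


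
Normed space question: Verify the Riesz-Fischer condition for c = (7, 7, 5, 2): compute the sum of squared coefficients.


sum |c_n|^2 = 7^2 + 7^2 + 5^2 + 2^2
= 49 + 49 + 25 + 4
= 127

127


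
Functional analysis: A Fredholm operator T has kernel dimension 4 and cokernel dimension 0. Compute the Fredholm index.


The Fredholm index is defined as ind(T) = dim(ker T) - dim(coker T)
= 4 - 0
= 4

4


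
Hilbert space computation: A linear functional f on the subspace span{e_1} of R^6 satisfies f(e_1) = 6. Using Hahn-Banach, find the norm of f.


The norm of f is given by ||f|| = sup_{||x||=1} |f(x)|.
On span{e_1}, ||e_1|| = 1, so ||f|| = |f(e_1)| / ||e_1||
= |6| / 1 = 6.0000

6.0000


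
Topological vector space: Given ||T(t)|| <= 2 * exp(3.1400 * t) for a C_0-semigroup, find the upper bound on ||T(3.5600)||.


||T(3.5600)|| <= 2 * exp(3.1400 * 3.5600)
= 2 * exp(11.1784)
= 2 * 71567.7620
= 143135.5240

143135.5240


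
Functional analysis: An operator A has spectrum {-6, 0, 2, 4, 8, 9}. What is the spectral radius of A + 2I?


Spectrum of A + 2I = {-4, 2, 4, 6, 10, 11}
Spectral radius = max |lambda| over the shifted spectrum
= max(4, 2, 4, 6, 10, 11) = 11

11


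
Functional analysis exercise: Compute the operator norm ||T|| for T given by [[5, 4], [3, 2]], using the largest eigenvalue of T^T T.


A^T A = [[34, 26], [26, 20]]
trace(A^T A) = 54, det(A^T A) = 4
discriminant = 54^2 - 4*4 = 2900
Largest eigenvalue of A^T A = (trace + sqrt(disc))/2 = 53.9258
||T|| = sqrt(53.9258) = 7.3434

7.3434


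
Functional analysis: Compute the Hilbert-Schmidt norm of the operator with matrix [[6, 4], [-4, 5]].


The Hilbert-Schmidt norm is sqrt(sum of squares of all entries).
Sum of squares = 6^2 + 4^2 + (-4)^2 + 5^2
= 36 + 16 + 16 + 25 = 93
||T||_HS = sqrt(93) = 9.6437

9.6437


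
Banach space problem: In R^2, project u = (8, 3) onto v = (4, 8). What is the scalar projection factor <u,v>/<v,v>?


Computing <u,v> = 8*4 + 3*8 = 56
Computing <v,v> = 4^2 + 8^2 = 80
Projection coefficient = 56/80 = 0.7000

0.7000


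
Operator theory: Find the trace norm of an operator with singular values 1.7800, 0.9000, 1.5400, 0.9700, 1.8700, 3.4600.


The nuclear norm is the sum of all singular values.
||T||_1 = 1.7800 + 0.9000 + 1.5400 + 0.9700 + 1.8700 + 3.4600
= 10.5200

10.5200


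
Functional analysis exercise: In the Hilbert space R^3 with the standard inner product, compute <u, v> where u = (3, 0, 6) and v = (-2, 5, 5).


Computing the standard inner product <u, v> = sum u_i * v_i
= 3*-2 + 0*5 + 6*5
= -6 + 0 + 30
= 24

24


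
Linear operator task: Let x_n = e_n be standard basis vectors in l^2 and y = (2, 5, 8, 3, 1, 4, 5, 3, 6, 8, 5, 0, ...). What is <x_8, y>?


x_8 = e_8 is the standard basis vector with 1 in position 8.
<x_8, y> = y_8 = 3
As n -> infinity, <x_n, y> -> 0, confirming weak convergence of (x_n) to 0.

3


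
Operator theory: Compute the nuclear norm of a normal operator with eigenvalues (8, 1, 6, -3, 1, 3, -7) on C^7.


For a normal operator, singular values equal |eigenvalues|.
Trace norm = sum |lambda_i| = 8 + 1 + 6 + 3 + 1 + 3 + 7
= 29

29


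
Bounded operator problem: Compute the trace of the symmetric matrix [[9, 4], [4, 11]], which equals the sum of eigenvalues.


For a self-adjoint (symmetric) matrix, the eigenvalues are real.
The sum of eigenvalues equals the trace of the matrix.
trace = 9 + 11 = 20

20


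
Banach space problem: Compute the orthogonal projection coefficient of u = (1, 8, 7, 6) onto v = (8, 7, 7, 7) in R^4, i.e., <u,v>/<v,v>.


Computing <u,v> = 1*8 + 8*7 + 7*7 + 6*7 = 155
Computing <v,v> = 8^2 + 7^2 + 7^2 + 7^2 = 211
Projection coefficient = 155/211 = 0.7346

0.7346


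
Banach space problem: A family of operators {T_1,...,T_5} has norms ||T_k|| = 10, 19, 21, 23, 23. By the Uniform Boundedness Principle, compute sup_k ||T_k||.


By the Uniform Boundedness Principle, the supremum of norms is finite.
sup_k ||T_k|| = max(10, 19, 21, 23, 23) = 23

23


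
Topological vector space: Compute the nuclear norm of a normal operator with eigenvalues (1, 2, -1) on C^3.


For a normal operator, singular values equal |eigenvalues|.
Trace norm = sum |lambda_i| = 1 + 2 + 1
= 4

4


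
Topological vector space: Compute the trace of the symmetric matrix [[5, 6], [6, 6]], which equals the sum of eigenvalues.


For a self-adjoint (symmetric) matrix, the eigenvalues are real.
The sum of eigenvalues equals the trace of the matrix.
trace = 5 + 6 = 11

11


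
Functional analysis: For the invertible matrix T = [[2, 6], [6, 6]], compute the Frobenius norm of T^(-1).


det(T) = 2*6 - 6*6 = -24
T^(-1) = (1/-24) * [[6, -6], [-6, 2]] = [[-0.2500, 0.2500], [0.2500, -0.0833]]
||T^(-1)||_F^2 = (-0.2500)^2 + 0.2500^2 + 0.2500^2 + (-0.0833)^2 = 0.1944
||T^(-1)||_F = sqrt(0.1944) = 0.4410

0.4410


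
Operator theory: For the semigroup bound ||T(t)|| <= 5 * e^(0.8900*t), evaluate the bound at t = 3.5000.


||T(3.5000)|| <= 5 * exp(0.8900 * 3.5000)
= 5 * exp(3.1150)
= 5 * 22.5334
= 112.6672

112.6672


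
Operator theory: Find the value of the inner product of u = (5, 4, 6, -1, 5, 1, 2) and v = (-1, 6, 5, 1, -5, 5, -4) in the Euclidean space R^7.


Computing the standard inner product <u, v> = sum u_i * v_i
= 5*-1 + 4*6 + 6*5 + -1*1 + 5*-5 + 1*5 + 2*-4
= -5 + 24 + 30 + -1 + -25 + 5 + -8
= 20

20


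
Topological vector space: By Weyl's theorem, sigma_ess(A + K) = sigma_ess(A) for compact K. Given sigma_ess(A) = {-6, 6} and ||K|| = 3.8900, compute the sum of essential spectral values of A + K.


By Weyl's theorem, the essential spectrum is invariant under compact perturbations.
sigma_ess(A + K) = sigma_ess(A) = {-6, 6}
Sum = -6 + 6 = 0

0


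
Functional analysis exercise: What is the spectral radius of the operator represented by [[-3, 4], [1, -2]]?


For a 2x2 matrix, eigenvalues satisfy lambda^2 - (trace)*lambda + det = 0
trace = -3 + -2 = -5
det = -3*-2 - 4*1 = 2
discriminant = (-5)^2 - 4*(2) = 17
spectral radius = max |eigenvalue| = 4.5616

4.5616


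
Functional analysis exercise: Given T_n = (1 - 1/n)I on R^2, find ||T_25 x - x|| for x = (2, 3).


T_25 x - x = (1 - 1/25)x - x = -x/25
||x|| = sqrt(13) = 3.6056
||T_25 x - x|| = ||x||/25 = 3.6056/25 = 0.1442

0.1442


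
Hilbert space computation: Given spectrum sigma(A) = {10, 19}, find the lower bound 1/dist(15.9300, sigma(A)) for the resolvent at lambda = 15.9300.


dist(15.9300, {10, 19}) = min(|15.9300 - 10|, |15.9300 - 19|)
= min(5.9300, 3.0700) = 3.0700
Resolvent bound = 1/3.0700 = 0.3257

0.3257


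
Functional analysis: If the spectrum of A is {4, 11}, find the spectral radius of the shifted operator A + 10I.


Spectrum of A + 10I = {14, 21}
Spectral radius = max |lambda| over the shifted spectrum
= max(14, 21) = 21

21


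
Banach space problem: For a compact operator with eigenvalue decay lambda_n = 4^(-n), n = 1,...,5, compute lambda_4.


The eigenvalue formula gives lambda_4 = 1/4^4
= 1/256
= 0.0039

0.0039


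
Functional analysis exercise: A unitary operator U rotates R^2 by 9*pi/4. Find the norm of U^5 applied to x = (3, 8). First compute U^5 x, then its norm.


U is a rotation by theta = 9*pi/4
U^5 = rotation by 5*theta = 45*pi/4 = 5*pi/4 (mod 2*pi)
cos(5*pi/4) = -0.7071, sin(5*pi/4) = -0.7071
U^5 x = (-0.7071 * 3 - -0.7071 * 8, -0.7071 * 3 + -0.7071 * 8)
= (3.5355, -7.7782)
||U^5 x|| = sqrt(3.5355^2 + (-7.7782)^2) = sqrt(73.0000) = 8.5440

8.5440


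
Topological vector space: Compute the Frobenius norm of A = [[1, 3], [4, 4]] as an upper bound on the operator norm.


||A||_F^2 = sum a_ij^2
= 1^2 + 3^2 + 4^2 + 4^2
= 1 + 9 + 16 + 16 = 42
||A||_F = sqrt(42) = 6.4807

6.4807


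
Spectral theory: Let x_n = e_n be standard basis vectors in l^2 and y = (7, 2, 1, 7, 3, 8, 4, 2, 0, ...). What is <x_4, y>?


x_4 = e_4 is the standard basis vector with 1 in position 4.
<x_4, y> = y_4 = 7
As n -> infinity, <x_n, y> -> 0, confirming weak convergence of (x_n) to 0.

7


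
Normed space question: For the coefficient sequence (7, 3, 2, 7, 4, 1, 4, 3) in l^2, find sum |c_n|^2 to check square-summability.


sum |c_n|^2 = 7^2 + 3^2 + 2^2 + 7^2 + 4^2 + 1^2 + 4^2 + 3^2
= 49 + 9 + 4 + 49 + 16 + 1 + 16 + 9
= 153

153


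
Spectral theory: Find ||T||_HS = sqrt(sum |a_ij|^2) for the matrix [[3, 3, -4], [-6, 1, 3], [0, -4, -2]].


The Hilbert-Schmidt norm is sqrt(sum of squares of all entries).
Sum of squares = 3^2 + 3^2 + (-4)^2 + (-6)^2 + 1^2 + 3^2 + 0^2 + (-4)^2 + (-2)^2
= 9 + 9 + 16 + 36 + 1 + 9 + 0 + 16 + 4 = 100
||T||_HS = sqrt(100) = 10.0000

10.0000


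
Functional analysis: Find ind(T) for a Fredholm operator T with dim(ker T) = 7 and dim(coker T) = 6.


The Fredholm index is defined as ind(T) = dim(ker T) - dim(coker T)
= 7 - 6
= 1

1


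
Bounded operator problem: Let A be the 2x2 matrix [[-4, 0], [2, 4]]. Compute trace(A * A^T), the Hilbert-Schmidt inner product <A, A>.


trace(A * A^T) = sum of squares of all entries
= (-4)^2 + 0^2 + 2^2 + 4^2
= 16 + 0 + 4 + 16
= 36

36


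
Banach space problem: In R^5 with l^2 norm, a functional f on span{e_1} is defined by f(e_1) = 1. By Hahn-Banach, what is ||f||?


The norm of f is given by ||f|| = sup_{||x||=1} |f(x)|.
On span{e_1}, ||e_1|| = 1, so ||f|| = |f(e_1)| / ||e_1||
= |1| / 1 = 1.0000

1.0000


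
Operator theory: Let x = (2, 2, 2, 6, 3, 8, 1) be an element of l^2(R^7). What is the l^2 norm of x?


The l^2 norm = (sum |x_i|^2)^(1/2)
Sum of 2th powers = 4 + 4 + 4 + 36 + 9 + 64 + 1 = 122
||x||_2 = (122)^(1/2) = 11.0454

11.0454


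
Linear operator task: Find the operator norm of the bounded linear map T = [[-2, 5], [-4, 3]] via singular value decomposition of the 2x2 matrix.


A^T A = [[20, -22], [-22, 34]]
trace(A^T A) = 54, det(A^T A) = 196
discriminant = 54^2 - 4*196 = 2132
Largest eigenvalue of A^T A = (trace + sqrt(disc))/2 = 50.0868
||T|| = sqrt(50.0868) = 7.0772

7.0772


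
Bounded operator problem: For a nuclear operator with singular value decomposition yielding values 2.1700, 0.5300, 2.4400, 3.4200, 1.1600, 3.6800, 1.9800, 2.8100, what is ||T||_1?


The nuclear norm is the sum of all singular values.
||T||_1 = 2.1700 + 0.5300 + 2.4400 + 3.4200 + 1.1600 + 3.6800 + 1.9800 + 2.8100
= 18.1900

18.1900


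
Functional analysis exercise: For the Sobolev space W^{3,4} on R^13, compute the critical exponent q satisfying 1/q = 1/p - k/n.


Using the Sobolev embedding formula: 1/q = 1/p - k/n
1/q = 1/4 - 3/13 = 1/52
q = 1/(1/52) = 52

52.0000


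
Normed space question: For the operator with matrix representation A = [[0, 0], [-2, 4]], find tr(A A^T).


trace(A * A^T) = sum of squares of all entries
= 0^2 + 0^2 + (-2)^2 + 4^2
= 0 + 0 + 4 + 16
= 20

20


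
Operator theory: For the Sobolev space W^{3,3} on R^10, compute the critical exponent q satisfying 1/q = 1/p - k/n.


Using the Sobolev embedding formula: 1/q = 1/p - k/n
1/q = 1/3 - 3/10 = 1/30
q = 1/(1/30) = 30

30.0000


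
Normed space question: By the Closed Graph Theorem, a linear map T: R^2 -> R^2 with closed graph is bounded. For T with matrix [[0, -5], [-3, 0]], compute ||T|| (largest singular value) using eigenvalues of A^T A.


A^T A = [[9, 0], [0, 25]]
trace(A^T A) = 34, det(A^T A) = 225
discriminant = 34^2 - 4*225 = 256
Largest eigenvalue of A^T A = (trace + sqrt(disc))/2 = 25.0000
||T|| = sqrt(25.0000) = 5.0000

5.0000


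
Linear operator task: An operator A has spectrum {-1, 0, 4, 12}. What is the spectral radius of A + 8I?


Spectrum of A + 8I = {7, 8, 12, 20}
Spectral radius = max |lambda| over the shifted spectrum
= max(7, 8, 12, 20) = 20

20


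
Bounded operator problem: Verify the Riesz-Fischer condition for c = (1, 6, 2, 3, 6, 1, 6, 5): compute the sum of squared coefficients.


sum |c_n|^2 = 1^2 + 6^2 + 2^2 + 3^2 + 6^2 + 1^2 + 6^2 + 5^2
= 1 + 36 + 4 + 9 + 36 + 1 + 36 + 25
= 148

148


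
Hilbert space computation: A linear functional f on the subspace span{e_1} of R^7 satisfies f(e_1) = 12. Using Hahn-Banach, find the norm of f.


The norm of f is given by ||f|| = sup_{||x||=1} |f(x)|.
On span{e_1}, ||e_1|| = 1, so ||f|| = |f(e_1)| / ||e_1||
= |12| / 1 = 12.0000

12.0000


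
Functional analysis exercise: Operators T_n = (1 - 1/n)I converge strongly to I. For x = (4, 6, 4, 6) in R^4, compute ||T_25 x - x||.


T_25 x - x = (1 - 1/25)x - x = -x/25
||x|| = sqrt(104) = 10.1980
||T_25 x - x|| = ||x||/25 = 10.1980/25 = 0.4079

0.4079


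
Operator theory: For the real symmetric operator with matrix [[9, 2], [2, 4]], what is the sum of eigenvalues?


For a self-adjoint (symmetric) matrix, the eigenvalues are real.
The sum of eigenvalues equals the trace of the matrix.
trace = 9 + 4 = 13

13


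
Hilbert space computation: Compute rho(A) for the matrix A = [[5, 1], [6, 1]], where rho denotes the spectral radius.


For a 2x2 matrix, eigenvalues satisfy lambda^2 - (trace)*lambda + det = 0
trace = 5 + 1 = 6
det = 5*1 - 1*6 = -1
discriminant = 6^2 - 4*(-1) = 40
spectral radius = max |eigenvalue| = 6.1623

6.1623


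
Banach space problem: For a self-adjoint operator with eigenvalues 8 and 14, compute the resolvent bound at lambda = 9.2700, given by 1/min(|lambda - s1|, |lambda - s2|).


dist(9.2700, {8, 14}) = min(|9.2700 - 8|, |9.2700 - 14|)
= min(1.2700, 4.7300) = 1.2700
Resolvent bound = 1/1.2700 = 0.7874

0.7874


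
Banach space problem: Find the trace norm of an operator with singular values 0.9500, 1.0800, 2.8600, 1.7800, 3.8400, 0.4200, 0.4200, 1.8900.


The nuclear norm is the sum of all singular values.
||T||_1 = 0.9500 + 1.0800 + 2.8600 + 1.7800 + 3.8400 + 0.4200 + 0.4200 + 1.8900
= 13.2400

13.2400


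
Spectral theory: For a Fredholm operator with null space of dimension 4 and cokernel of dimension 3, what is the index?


The Fredholm index is defined as ind(T) = dim(ker T) - dim(coker T)
= 4 - 3
= 1

1


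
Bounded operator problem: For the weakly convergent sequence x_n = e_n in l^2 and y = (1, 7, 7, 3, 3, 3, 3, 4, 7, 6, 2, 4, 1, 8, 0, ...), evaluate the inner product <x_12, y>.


x_12 = e_12 is the standard basis vector with 1 in position 12.
<x_12, y> = y_12 = 4
As n -> infinity, <x_n, y> -> 0, confirming weak convergence of (x_n) to 0.

4


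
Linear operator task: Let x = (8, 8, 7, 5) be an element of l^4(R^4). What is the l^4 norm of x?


The l^4 norm = (sum |x_i|^4)^(1/4)
Sum of 4th powers = 4096 + 4096 + 2401 + 625 = 11218
||x||_4 = (11218)^(1/4) = 10.2915

10.2915


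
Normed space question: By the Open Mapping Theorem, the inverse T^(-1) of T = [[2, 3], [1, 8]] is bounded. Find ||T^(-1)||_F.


det(T) = 2*8 - 3*1 = 13
T^(-1) = (1/13) * [[8, -3], [-1, 2]] = [[0.6154, -0.2308], [-0.0769, 0.1538]]
||T^(-1)||_F^2 = 0.6154^2 + (-0.2308)^2 + (-0.0769)^2 + 0.1538^2 = 0.4615
||T^(-1)||_F = sqrt(0.4615) = 0.6794

0.6794


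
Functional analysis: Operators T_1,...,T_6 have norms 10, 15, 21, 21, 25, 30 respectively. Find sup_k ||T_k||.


By the Uniform Boundedness Principle, the supremum of norms is finite.
sup_k ||T_k|| = max(10, 15, 21, 21, 25, 30) = 30

30


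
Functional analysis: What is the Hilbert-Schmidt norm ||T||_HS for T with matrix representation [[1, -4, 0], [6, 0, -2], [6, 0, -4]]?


The Hilbert-Schmidt norm is sqrt(sum of squares of all entries).
Sum of squares = 1^2 + (-4)^2 + 0^2 + 6^2 + 0^2 + (-2)^2 + 6^2 + 0^2 + (-4)^2
= 1 + 16 + 0 + 36 + 0 + 4 + 36 + 0 + 16 = 109
||T||_HS = sqrt(109) = 10.4403

10.4403


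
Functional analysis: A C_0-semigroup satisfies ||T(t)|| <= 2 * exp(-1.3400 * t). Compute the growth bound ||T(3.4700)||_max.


||T(3.4700)|| <= 2 * exp(-1.3400 * 3.4700)
= 2 * exp(-4.6498)
= 2 * 0.0096
= 0.0191

0.0191


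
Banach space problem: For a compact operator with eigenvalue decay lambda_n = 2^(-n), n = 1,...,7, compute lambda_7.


The eigenvalue formula gives lambda_7 = 1/2^7
= 1/128
= 0.0078

0.0078


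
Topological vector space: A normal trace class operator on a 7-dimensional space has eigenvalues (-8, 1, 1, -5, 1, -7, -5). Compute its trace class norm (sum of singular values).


For a normal operator, singular values equal |eigenvalues|.
Trace norm = sum |lambda_i| = 8 + 1 + 1 + 5 + 1 + 7 + 5
= 28

28


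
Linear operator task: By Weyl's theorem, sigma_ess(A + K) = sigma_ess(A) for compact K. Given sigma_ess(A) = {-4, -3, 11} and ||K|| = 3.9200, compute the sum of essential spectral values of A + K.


By Weyl's theorem, the essential spectrum is invariant under compact perturbations.
sigma_ess(A + K) = sigma_ess(A) = {-4, -3, 11}
Sum = -4 + -3 + 11 = 4

4


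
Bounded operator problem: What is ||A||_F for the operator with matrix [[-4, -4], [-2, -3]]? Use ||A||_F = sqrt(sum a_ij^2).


||A||_F^2 = sum a_ij^2
= (-4)^2 + (-4)^2 + (-2)^2 + (-3)^2
= 16 + 16 + 4 + 9 = 45
||A||_F = sqrt(45) = 6.7082

6.7082


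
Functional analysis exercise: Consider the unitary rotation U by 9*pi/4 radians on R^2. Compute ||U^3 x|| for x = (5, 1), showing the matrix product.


U is a rotation by theta = 9*pi/4
U^3 = rotation by 3*theta = 27*pi/4 = 3*pi/4 (mod 2*pi)
cos(3*pi/4) = -0.7071, sin(3*pi/4) = 0.7071
U^3 x = (-0.7071 * 5 - 0.7071 * 1, 0.7071 * 5 + -0.7071 * 1)
= (-4.2426, 2.8284)
||U^3 x|| = sqrt((-4.2426)^2 + 2.8284^2) = sqrt(26.0000) = 5.0990

5.0990


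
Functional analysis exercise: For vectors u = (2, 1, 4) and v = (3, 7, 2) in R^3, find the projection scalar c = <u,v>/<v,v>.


Computing <u,v> = 2*3 + 1*7 + 4*2 = 21
Computing <v,v> = 3^2 + 7^2 + 2^2 = 62
Projection coefficient = 21/62 = 0.3387

0.3387


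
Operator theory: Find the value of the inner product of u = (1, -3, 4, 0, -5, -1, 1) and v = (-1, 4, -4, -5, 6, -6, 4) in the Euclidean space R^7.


Computing the standard inner product <u, v> = sum u_i * v_i
= 1*-1 + -3*4 + 4*-4 + 0*-5 + -5*6 + -1*-6 + 1*4
= -1 + -12 + -16 + 0 + -30 + 6 + 4
= -49

-49


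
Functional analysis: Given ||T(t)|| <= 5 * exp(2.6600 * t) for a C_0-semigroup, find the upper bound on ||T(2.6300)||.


||T(2.6300)|| <= 5 * exp(2.6600 * 2.6300)
= 5 * exp(6.9958)
= 5 * 1092.0370
= 5460.1848

5460.1848


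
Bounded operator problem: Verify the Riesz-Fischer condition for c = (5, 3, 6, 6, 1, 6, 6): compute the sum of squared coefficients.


sum |c_n|^2 = 5^2 + 3^2 + 6^2 + 6^2 + 1^2 + 6^2 + 6^2
= 25 + 9 + 36 + 36 + 1 + 36 + 36
= 179

179


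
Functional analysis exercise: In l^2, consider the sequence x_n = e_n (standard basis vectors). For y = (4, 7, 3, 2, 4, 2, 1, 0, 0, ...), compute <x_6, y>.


x_6 = e_6 is the standard basis vector with 1 in position 6.
<x_6, y> = y_6 = 2
As n -> infinity, <x_n, y> -> 0, confirming weak convergence of (x_n) to 0.

2


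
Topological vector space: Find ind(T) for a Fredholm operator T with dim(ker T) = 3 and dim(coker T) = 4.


The Fredholm index is defined as ind(T) = dim(ker T) - dim(coker T)
= 3 - 4
= -1

-1


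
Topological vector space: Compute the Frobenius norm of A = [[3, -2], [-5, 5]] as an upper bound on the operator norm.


||A||_F^2 = sum a_ij^2
= 3^2 + (-2)^2 + (-5)^2 + 5^2
= 9 + 4 + 25 + 25 = 63
||A||_F = sqrt(63) = 7.9373

7.9373


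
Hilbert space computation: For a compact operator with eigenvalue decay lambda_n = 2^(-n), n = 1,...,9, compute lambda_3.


The eigenvalue formula gives lambda_3 = 1/2^3
= 1/8
= 0.1250

0.1250


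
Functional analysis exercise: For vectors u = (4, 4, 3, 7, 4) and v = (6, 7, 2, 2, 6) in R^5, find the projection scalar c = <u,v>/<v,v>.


Computing <u,v> = 4*6 + 4*7 + 3*2 + 7*2 + 4*6 = 96
Computing <v,v> = 6^2 + 7^2 + 2^2 + 2^2 + 6^2 = 129
Projection coefficient = 96/129 = 0.7442

0.7442


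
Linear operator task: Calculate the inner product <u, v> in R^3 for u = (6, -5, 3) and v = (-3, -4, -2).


Computing the standard inner product <u, v> = sum u_i * v_i
= 6*-3 + -5*-4 + 3*-2
= -18 + 20 + -6
= -4

-4


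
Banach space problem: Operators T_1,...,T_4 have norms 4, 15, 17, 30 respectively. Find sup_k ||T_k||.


By the Uniform Boundedness Principle, the supremum of norms is finite.
sup_k ||T_k|| = max(4, 15, 17, 30) = 30

30


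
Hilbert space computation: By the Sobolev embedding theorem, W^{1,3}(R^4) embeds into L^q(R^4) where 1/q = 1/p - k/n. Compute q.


Using the Sobolev embedding formula: 1/q = 1/p - k/n
1/q = 1/3 - 1/4 = 1/12
q = 1/(1/12) = 12

12.0000


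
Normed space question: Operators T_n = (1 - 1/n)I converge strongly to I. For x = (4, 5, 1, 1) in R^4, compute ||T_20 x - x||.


T_20 x - x = (1 - 1/20)x - x = -x/20
||x|| = sqrt(43) = 6.5574
||T_20 x - x|| = ||x||/20 = 6.5574/20 = 0.3279

0.3279


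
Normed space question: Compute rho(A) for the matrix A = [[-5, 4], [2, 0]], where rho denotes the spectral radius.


For a 2x2 matrix, eigenvalues satisfy lambda^2 - (trace)*lambda + det = 0
trace = -5 + 0 = -5
det = -5*0 - 4*2 = -8
discriminant = (-5)^2 - 4*(-8) = 57
spectral radius = max |eigenvalue| = 6.2749

6.2749
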